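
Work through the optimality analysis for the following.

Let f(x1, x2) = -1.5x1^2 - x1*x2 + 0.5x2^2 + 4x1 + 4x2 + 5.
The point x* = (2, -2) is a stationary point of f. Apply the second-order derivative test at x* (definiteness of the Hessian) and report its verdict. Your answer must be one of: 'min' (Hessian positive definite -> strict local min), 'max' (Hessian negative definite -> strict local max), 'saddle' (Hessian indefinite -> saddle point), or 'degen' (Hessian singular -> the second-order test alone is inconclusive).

Compute the Hessian H = grad^2 f:
  H = [[-3, -1], [-1, 1]]
Verify stationarity: grad f(x*) = H x* + g = (0, 0).
Eigenvalues of H: -3.2361, 1.2361.
Eigenvalues have mixed signs, so H is indefinite -> x* is a saddle point.

saddle


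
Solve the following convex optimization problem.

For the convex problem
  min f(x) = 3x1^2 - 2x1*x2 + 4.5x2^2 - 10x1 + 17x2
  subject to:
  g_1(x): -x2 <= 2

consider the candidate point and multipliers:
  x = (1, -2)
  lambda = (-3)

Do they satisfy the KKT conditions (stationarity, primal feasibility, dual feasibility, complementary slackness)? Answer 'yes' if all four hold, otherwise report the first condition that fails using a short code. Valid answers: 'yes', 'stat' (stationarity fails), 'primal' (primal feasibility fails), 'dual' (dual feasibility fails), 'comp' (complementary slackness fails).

Gradient of f: grad f(x) = Q x + c = (0, -3)
Constraint values g_i(x) = a_i^T x - b_i:
  g_1((1, -2)) = 0
Stationarity residual: grad f(x) + sum_i lambda_i a_i = (0, 0)
  -> stationarity OK
Primal feasibility (all g_i <= 0): OK
Dual feasibility (all lambda_i >= 0): FAILS
Complementary slackness (lambda_i * g_i(x) = 0 for all i): OK

Verdict: the first failing condition is dual_feasibility -> dual.

dual


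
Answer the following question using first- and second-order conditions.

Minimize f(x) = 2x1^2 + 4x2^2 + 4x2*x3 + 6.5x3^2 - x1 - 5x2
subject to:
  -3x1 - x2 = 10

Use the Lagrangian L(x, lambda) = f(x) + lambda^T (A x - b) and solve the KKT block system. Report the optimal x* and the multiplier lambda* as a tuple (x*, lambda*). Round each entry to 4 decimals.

Form the Lagrangian:
  L(x, lambda) = (1/2) x^T Q x + c^T x + lambda^T (A x - b)
Stationarity (grad_x L = 0): Q x + c + A^T lambda = 0.
Primal feasibility: A x = b.

This gives the KKT block system:
  [ Q   A^T ] [ x     ]   [-c ]
  [ A    0  ] [ lambda ] = [ b ]

Solving the linear system:
  x*      = (-3.3436, 0.0308, -0.0095)
  lambda* = (-4.7915)
  f(x*)   = 25.5521

x* = (-3.3436, 0.0308, -0.0095), lambda* = (-4.7915)


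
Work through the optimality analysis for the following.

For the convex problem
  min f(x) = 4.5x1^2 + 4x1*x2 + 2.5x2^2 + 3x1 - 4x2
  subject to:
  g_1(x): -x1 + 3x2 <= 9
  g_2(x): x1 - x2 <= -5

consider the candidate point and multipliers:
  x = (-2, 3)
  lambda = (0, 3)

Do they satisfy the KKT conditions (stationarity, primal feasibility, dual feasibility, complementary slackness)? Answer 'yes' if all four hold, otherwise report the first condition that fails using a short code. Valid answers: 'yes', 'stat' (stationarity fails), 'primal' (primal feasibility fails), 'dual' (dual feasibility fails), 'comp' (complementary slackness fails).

Gradient of f: grad f(x) = Q x + c = (-3, 3)
Constraint values g_i(x) = a_i^T x - b_i:
  g_1((-2, 3)) = 2
  g_2((-2, 3)) = 0
Stationarity residual: grad f(x) + sum_i lambda_i a_i = (0, 0)
  -> stationarity OK
Primal feasibility (all g_i <= 0): FAILS
Dual feasibility (all lambda_i >= 0): OK
Complementary slackness (lambda_i * g_i(x) = 0 for all i): OK

Verdict: the first failing condition is primal_feasibility -> primal.

primal


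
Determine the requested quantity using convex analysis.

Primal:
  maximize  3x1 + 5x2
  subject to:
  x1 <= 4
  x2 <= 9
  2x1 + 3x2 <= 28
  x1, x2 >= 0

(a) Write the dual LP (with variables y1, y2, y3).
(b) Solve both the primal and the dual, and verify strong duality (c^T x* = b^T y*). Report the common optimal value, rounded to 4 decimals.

The standard primal-dual pair for 'max c^T x s.t. A x <= b, x >= 0' is:
  Dual:  min b^T y  s.t.  A^T y >= c,  y >= 0.

So the dual LP is:
  minimize  4y1 + 9y2 + 28y3
  subject to:
    y1 + 2y3 >= 3
    y2 + 3y3 >= 5
    y1, y2, y3 >= 0

Solving the primal: x* = (0.5, 9).
  primal value c^T x* = 46.5.
Solving the dual: y* = (0, 0.5, 1.5).
  dual value b^T y* = 46.5.
Strong duality: c^T x* = b^T y*. Confirmed.

46.5


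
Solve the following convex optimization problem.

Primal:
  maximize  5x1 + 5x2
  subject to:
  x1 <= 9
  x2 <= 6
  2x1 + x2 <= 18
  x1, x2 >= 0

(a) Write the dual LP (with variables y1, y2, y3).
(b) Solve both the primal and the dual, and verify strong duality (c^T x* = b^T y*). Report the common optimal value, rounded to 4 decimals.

The standard primal-dual pair for 'max c^T x s.t. A x <= b, x >= 0' is:
  Dual:  min b^T y  s.t.  A^T y >= c,  y >= 0.

So the dual LP is:
  minimize  9y1 + 6y2 + 18y3
  subject to:
    y1 + 2y3 >= 5
    y2 + y3 >= 5
    y1, y2, y3 >= 0

Solving the primal: x* = (6, 6).
  primal value c^T x* = 60.
Solving the dual: y* = (0, 2.5, 2.5).
  dual value b^T y* = 60.
Strong duality: c^T x* = b^T y*. Confirmed.

60


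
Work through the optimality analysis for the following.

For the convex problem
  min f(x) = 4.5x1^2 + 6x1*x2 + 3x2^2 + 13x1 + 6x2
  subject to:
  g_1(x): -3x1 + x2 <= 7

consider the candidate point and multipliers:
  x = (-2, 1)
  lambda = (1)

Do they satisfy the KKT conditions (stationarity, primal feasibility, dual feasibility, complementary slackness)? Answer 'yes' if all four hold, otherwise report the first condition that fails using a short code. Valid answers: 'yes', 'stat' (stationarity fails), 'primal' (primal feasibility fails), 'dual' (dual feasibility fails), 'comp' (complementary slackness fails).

Gradient of f: grad f(x) = Q x + c = (1, 0)
Constraint values g_i(x) = a_i^T x - b_i:
  g_1((-2, 1)) = 0
Stationarity residual: grad f(x) + sum_i lambda_i a_i = (-2, 1)
  -> stationarity FAILS
Primal feasibility (all g_i <= 0): OK
Dual feasibility (all lambda_i >= 0): OK
Complementary slackness (lambda_i * g_i(x) = 0 for all i): OK

Verdict: the first failing condition is stationarity -> stat.

stat


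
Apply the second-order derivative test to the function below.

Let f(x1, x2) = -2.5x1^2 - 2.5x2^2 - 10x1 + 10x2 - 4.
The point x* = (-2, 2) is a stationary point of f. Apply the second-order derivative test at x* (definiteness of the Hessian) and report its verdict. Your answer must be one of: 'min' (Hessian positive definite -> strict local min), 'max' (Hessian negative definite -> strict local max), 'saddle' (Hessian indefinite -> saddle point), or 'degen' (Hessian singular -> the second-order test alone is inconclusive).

Compute the Hessian H = grad^2 f:
  H = [[-5, 0], [0, -5]]
Verify stationarity: grad f(x*) = H x* + g = (0, 0).
Eigenvalues of H: -5, -5.
Both eigenvalues < 0, so H is negative definite -> x* is a strict local max.

max


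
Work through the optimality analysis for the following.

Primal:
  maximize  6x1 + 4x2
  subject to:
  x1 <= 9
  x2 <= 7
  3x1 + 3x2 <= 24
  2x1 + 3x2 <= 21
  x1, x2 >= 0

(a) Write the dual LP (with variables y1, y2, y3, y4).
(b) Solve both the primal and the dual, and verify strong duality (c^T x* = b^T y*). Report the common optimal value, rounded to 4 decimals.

The standard primal-dual pair for 'max c^T x s.t. A x <= b, x >= 0' is:
  Dual:  min b^T y  s.t.  A^T y >= c,  y >= 0.

So the dual LP is:
  minimize  9y1 + 7y2 + 24y3 + 21y4
  subject to:
    y1 + 3y3 + 2y4 >= 6
    y2 + 3y3 + 3y4 >= 4
    y1, y2, y3, y4 >= 0

Solving the primal: x* = (8, 0).
  primal value c^T x* = 48.
Solving the dual: y* = (0, 0, 2, 0).
  dual value b^T y* = 48.
Strong duality: c^T x* = b^T y*. Confirmed.

48


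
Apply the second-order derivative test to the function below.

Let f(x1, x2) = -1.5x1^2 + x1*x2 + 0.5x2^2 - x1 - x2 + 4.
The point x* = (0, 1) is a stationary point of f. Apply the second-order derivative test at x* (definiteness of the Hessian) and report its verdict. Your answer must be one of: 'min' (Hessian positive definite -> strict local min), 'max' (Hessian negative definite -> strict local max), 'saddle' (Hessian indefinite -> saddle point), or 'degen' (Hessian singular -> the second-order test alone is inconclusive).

Compute the Hessian H = grad^2 f:
  H = [[-3, 1], [1, 1]]
Verify stationarity: grad f(x*) = H x* + g = (0, 0).
Eigenvalues of H: -3.2361, 1.2361.
Eigenvalues have mixed signs, so H is indefinite -> x* is a saddle point.

saddle


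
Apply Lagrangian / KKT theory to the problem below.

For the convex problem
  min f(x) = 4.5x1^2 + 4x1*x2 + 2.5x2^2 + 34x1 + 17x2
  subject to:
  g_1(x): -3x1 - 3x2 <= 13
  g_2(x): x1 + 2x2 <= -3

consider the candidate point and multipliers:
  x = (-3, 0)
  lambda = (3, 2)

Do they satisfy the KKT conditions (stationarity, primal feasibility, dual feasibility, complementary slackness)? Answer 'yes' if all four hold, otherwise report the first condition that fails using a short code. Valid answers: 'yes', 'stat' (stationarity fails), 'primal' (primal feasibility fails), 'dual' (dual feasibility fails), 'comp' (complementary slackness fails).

Gradient of f: grad f(x) = Q x + c = (7, 5)
Constraint values g_i(x) = a_i^T x - b_i:
  g_1((-3, 0)) = -4
  g_2((-3, 0)) = 0
Stationarity residual: grad f(x) + sum_i lambda_i a_i = (0, 0)
  -> stationarity OK
Primal feasibility (all g_i <= 0): OK
Dual feasibility (all lambda_i >= 0): OK
Complementary slackness (lambda_i * g_i(x) = 0 for all i): FAILS

Verdict: the first failing condition is complementary_slackness -> comp.

comp


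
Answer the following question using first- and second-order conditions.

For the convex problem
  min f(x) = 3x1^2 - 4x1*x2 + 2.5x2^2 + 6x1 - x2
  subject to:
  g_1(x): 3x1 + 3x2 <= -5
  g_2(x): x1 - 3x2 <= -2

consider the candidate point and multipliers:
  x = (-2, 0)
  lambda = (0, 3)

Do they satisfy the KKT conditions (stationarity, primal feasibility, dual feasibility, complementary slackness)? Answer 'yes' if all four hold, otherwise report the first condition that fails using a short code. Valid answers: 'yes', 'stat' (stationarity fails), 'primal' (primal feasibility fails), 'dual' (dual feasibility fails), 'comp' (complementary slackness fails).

Gradient of f: grad f(x) = Q x + c = (-6, 7)
Constraint values g_i(x) = a_i^T x - b_i:
  g_1((-2, 0)) = -1
  g_2((-2, 0)) = 0
Stationarity residual: grad f(x) + sum_i lambda_i a_i = (-3, -2)
  -> stationarity FAILS
Primal feasibility (all g_i <= 0): OK
Dual feasibility (all lambda_i >= 0): OK
Complementary slackness (lambda_i * g_i(x) = 0 for all i): OK

Verdict: the first failing condition is stationarity -> stat.

stat


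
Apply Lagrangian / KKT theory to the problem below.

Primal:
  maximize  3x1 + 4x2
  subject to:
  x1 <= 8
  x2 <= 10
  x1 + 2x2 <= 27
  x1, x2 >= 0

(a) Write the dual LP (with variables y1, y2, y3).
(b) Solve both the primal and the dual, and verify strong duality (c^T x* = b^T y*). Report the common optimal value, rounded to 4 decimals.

The standard primal-dual pair for 'max c^T x s.t. A x <= b, x >= 0' is:
  Dual:  min b^T y  s.t.  A^T y >= c,  y >= 0.

So the dual LP is:
  minimize  8y1 + 10y2 + 27y3
  subject to:
    y1 + y3 >= 3
    y2 + 2y3 >= 4
    y1, y2, y3 >= 0

Solving the primal: x* = (8, 9.5).
  primal value c^T x* = 62.
Solving the dual: y* = (1, 0, 2).
  dual value b^T y* = 62.
Strong duality: c^T x* = b^T y*. Confirmed.

62


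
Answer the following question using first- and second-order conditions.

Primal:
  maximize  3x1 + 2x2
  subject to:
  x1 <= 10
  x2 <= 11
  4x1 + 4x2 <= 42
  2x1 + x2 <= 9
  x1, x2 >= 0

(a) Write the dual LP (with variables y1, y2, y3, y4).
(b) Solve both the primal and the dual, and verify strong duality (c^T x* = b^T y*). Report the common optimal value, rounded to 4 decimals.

The standard primal-dual pair for 'max c^T x s.t. A x <= b, x >= 0' is:
  Dual:  min b^T y  s.t.  A^T y >= c,  y >= 0.

So the dual LP is:
  minimize  10y1 + 11y2 + 42y3 + 9y4
  subject to:
    y1 + 4y3 + 2y4 >= 3
    y2 + 4y3 + y4 >= 2
    y1, y2, y3, y4 >= 0

Solving the primal: x* = (0, 9).
  primal value c^T x* = 18.
Solving the dual: y* = (0, 0, 0, 2).
  dual value b^T y* = 18.
Strong duality: c^T x* = b^T y*. Confirmed.

18


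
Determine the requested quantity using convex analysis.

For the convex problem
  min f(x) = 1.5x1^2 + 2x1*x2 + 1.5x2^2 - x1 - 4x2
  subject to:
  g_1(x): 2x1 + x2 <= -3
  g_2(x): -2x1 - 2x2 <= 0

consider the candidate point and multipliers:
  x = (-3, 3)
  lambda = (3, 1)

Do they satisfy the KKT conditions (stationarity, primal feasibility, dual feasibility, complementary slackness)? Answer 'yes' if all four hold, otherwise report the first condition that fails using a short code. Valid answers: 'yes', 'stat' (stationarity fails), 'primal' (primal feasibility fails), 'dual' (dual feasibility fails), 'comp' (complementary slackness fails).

Gradient of f: grad f(x) = Q x + c = (-4, -1)
Constraint values g_i(x) = a_i^T x - b_i:
  g_1((-3, 3)) = 0
  g_2((-3, 3)) = 0
Stationarity residual: grad f(x) + sum_i lambda_i a_i = (0, 0)
  -> stationarity OK
Primal feasibility (all g_i <= 0): OK
Dual feasibility (all lambda_i >= 0): OK
Complementary slackness (lambda_i * g_i(x) = 0 for all i): OK

Verdict: yes, KKT holds.

yes


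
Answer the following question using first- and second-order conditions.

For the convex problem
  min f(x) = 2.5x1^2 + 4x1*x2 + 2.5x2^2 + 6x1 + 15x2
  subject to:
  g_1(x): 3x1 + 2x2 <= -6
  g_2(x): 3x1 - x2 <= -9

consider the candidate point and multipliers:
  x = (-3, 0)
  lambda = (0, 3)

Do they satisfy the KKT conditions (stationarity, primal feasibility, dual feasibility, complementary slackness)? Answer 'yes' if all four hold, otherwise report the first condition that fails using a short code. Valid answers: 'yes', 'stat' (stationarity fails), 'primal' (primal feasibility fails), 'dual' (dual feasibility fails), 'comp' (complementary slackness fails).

Gradient of f: grad f(x) = Q x + c = (-9, 3)
Constraint values g_i(x) = a_i^T x - b_i:
  g_1((-3, 0)) = -3
  g_2((-3, 0)) = 0
Stationarity residual: grad f(x) + sum_i lambda_i a_i = (0, 0)
  -> stationarity OK
Primal feasibility (all g_i <= 0): OK
Dual feasibility (all lambda_i >= 0): OK
Complementary slackness (lambda_i * g_i(x) = 0 for all i): OK

Verdict: yes, KKT holds.

yes


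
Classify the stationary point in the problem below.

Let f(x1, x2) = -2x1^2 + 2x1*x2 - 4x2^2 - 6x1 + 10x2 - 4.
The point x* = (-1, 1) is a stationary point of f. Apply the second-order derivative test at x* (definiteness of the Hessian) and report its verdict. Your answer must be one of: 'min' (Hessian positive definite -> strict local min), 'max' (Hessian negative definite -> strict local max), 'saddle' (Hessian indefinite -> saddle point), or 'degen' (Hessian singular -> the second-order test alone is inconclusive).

Compute the Hessian H = grad^2 f:
  H = [[-4, 2], [2, -8]]
Verify stationarity: grad f(x*) = H x* + g = (0, 0).
Eigenvalues of H: -8.8284, -3.1716.
Both eigenvalues < 0, so H is negative definite -> x* is a strict local max.

max


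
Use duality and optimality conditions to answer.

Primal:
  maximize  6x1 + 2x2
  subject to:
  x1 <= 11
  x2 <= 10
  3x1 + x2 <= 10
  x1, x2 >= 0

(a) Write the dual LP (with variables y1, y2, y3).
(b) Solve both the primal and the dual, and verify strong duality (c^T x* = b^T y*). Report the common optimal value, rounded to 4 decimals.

The standard primal-dual pair for 'max c^T x s.t. A x <= b, x >= 0' is:
  Dual:  min b^T y  s.t.  A^T y >= c,  y >= 0.

So the dual LP is:
  minimize  11y1 + 10y2 + 10y3
  subject to:
    y1 + 3y3 >= 6
    y2 + y3 >= 2
    y1, y2, y3 >= 0

Solving the primal: x* = (3.3333, 0).
  primal value c^T x* = 20.
Solving the dual: y* = (0, 0, 2).
  dual value b^T y* = 20.
Strong duality: c^T x* = b^T y*. Confirmed.

20


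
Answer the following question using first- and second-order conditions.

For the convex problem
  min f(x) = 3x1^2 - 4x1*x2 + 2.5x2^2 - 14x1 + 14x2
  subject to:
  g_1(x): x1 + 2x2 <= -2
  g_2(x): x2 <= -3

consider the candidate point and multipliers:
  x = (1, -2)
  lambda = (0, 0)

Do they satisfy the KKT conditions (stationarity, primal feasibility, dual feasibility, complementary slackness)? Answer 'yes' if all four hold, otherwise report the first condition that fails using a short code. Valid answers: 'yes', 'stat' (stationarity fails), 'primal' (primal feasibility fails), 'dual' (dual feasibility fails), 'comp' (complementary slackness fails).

Gradient of f: grad f(x) = Q x + c = (0, 0)
Constraint values g_i(x) = a_i^T x - b_i:
  g_1((1, -2)) = -1
  g_2((1, -2)) = 1
Stationarity residual: grad f(x) + sum_i lambda_i a_i = (0, 0)
  -> stationarity OK
Primal feasibility (all g_i <= 0): FAILS
Dual feasibility (all lambda_i >= 0): OK
Complementary slackness (lambda_i * g_i(x) = 0 for all i): OK

Verdict: the first failing condition is primal_feasibility -> primal.

primal


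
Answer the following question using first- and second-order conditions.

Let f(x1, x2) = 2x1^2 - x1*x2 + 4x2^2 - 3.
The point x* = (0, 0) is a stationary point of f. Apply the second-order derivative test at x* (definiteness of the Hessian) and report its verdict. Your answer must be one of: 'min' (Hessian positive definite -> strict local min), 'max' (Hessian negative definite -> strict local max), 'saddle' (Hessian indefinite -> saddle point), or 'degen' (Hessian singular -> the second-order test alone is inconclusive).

Compute the Hessian H = grad^2 f:
  H = [[4, -1], [-1, 8]]
Verify stationarity: grad f(x*) = H x* + g = (0, 0).
Eigenvalues of H: 3.7639, 8.2361.
Both eigenvalues > 0, so H is positive definite -> x* is a strict local min.

min


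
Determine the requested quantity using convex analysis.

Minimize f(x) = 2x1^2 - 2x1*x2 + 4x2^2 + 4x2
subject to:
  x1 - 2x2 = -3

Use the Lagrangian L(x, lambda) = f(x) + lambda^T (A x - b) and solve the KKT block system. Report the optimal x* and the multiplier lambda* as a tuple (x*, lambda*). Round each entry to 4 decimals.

Form the Lagrangian:
  L(x, lambda) = (1/2) x^T Q x + c^T x + lambda^T (A x - b)
Stationarity (grad_x L = 0): Q x + c + A^T lambda = 0.
Primal feasibility: A x = b.

This gives the KKT block system:
  [ Q   A^T ] [ x     ]   [-c ]
  [ A    0  ] [ lambda ] = [ b ]

Solving the linear system:
  x*      = (-1.25, 0.875)
  lambda* = (6.75)
  f(x*)   = 11.875

x* = (-1.25, 0.875), lambda* = (6.75)


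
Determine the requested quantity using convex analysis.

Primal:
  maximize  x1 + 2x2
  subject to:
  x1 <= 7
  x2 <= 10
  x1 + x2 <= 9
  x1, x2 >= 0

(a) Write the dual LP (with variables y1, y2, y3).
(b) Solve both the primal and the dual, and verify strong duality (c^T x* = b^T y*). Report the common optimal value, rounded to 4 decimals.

The standard primal-dual pair for 'max c^T x s.t. A x <= b, x >= 0' is:
  Dual:  min b^T y  s.t.  A^T y >= c,  y >= 0.

So the dual LP is:
  minimize  7y1 + 10y2 + 9y3
  subject to:
    y1 + y3 >= 1
    y2 + y3 >= 2
    y1, y2, y3 >= 0

Solving the primal: x* = (0, 9).
  primal value c^T x* = 18.
Solving the dual: y* = (0, 0, 2).
  dual value b^T y* = 18.
Strong duality: c^T x* = b^T y*. Confirmed.

18


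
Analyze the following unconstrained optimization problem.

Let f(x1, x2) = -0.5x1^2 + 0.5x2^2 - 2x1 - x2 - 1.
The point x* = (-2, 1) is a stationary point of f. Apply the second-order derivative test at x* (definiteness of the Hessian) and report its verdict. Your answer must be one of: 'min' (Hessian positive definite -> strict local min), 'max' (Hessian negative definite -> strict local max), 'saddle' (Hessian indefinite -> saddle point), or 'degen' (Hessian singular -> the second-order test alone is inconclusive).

Compute the Hessian H = grad^2 f:
  H = [[-1, 0], [0, 1]]
Verify stationarity: grad f(x*) = H x* + g = (0, 0).
Eigenvalues of H: -1, 1.
Eigenvalues have mixed signs, so H is indefinite -> x* is a saddle point.

saddle


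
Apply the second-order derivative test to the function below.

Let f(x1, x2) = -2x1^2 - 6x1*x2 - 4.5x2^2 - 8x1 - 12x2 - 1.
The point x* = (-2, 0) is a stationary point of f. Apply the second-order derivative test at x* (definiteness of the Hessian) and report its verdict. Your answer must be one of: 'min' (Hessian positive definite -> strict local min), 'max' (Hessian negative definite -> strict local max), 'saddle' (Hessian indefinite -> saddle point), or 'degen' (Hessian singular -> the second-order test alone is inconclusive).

Compute the Hessian H = grad^2 f:
  H = [[-4, -6], [-6, -9]]
Verify stationarity: grad f(x*) = H x* + g = (0, 0).
Eigenvalues of H: -13, 0.
H has a zero eigenvalue (singular; negative semidefinite but not definite), so H is neither positive definite, negative definite, nor indefinite. The second-order test alone is inconclusive -> degen.
(Indeed, f is constant along the null direction of H through x*, so x* is not a strict local extremum.)

degen


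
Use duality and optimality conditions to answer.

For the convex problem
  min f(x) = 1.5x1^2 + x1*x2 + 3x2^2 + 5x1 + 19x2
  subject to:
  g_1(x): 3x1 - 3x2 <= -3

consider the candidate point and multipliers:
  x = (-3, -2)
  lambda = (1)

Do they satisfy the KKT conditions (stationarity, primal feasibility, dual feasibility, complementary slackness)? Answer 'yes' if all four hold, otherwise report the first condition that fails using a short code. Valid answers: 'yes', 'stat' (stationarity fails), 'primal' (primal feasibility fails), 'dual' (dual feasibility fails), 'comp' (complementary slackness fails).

Gradient of f: grad f(x) = Q x + c = (-6, 4)
Constraint values g_i(x) = a_i^T x - b_i:
  g_1((-3, -2)) = 0
Stationarity residual: grad f(x) + sum_i lambda_i a_i = (-3, 1)
  -> stationarity FAILS
Primal feasibility (all g_i <= 0): OK
Dual feasibility (all lambda_i >= 0): OK
Complementary slackness (lambda_i * g_i(x) = 0 for all i): OK

Verdict: the first failing condition is stationarity -> stat.

stat


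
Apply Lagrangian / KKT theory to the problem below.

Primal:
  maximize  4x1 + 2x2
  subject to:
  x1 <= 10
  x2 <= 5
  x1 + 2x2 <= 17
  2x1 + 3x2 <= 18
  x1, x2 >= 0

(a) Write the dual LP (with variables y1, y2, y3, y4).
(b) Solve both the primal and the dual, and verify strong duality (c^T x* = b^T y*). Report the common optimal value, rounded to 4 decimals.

The standard primal-dual pair for 'max c^T x s.t. A x <= b, x >= 0' is:
  Dual:  min b^T y  s.t.  A^T y >= c,  y >= 0.

So the dual LP is:
  minimize  10y1 + 5y2 + 17y3 + 18y4
  subject to:
    y1 + y3 + 2y4 >= 4
    y2 + 2y3 + 3y4 >= 2
    y1, y2, y3, y4 >= 0

Solving the primal: x* = (9, 0).
  primal value c^T x* = 36.
Solving the dual: y* = (0, 0, 0, 2).
  dual value b^T y* = 36.
Strong duality: c^T x* = b^T y*. Confirmed.

36


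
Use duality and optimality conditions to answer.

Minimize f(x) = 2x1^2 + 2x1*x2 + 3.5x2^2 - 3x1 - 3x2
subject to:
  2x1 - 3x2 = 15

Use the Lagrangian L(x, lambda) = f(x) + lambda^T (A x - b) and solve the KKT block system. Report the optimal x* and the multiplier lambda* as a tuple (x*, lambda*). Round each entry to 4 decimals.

Form the Lagrangian:
  L(x, lambda) = (1/2) x^T Q x + c^T x + lambda^T (A x - b)
Stationarity (grad_x L = 0): Q x + c + A^T lambda = 0.
Primal feasibility: A x = b.

This gives the KKT block system:
  [ Q   A^T ] [ x     ]   [-c ]
  [ A    0  ] [ lambda ] = [ b ]

Solving the linear system:
  x*      = (3.9205, -2.3864)
  lambda* = (-3.9545)
  f(x*)   = 27.358

x* = (3.9205, -2.3864), lambda* = (-3.9545)


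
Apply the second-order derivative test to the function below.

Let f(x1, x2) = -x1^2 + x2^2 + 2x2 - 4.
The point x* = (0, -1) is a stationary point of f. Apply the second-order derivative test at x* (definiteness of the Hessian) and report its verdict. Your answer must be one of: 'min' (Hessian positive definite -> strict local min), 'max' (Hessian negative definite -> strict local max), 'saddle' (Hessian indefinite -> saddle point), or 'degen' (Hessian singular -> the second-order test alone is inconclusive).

Compute the Hessian H = grad^2 f:
  H = [[-2, 0], [0, 2]]
Verify stationarity: grad f(x*) = H x* + g = (0, 0).
Eigenvalues of H: -2, 2.
Eigenvalues have mixed signs, so H is indefinite -> x* is a saddle point.

saddle


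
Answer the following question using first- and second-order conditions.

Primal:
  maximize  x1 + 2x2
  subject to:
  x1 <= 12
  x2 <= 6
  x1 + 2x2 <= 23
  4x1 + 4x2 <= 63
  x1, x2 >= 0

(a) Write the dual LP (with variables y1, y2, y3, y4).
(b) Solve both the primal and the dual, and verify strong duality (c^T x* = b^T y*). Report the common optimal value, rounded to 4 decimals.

The standard primal-dual pair for 'max c^T x s.t. A x <= b, x >= 0' is:
  Dual:  min b^T y  s.t.  A^T y >= c,  y >= 0.

So the dual LP is:
  minimize  12y1 + 6y2 + 23y3 + 63y4
  subject to:
    y1 + y3 + 4y4 >= 1
    y2 + 2y3 + 4y4 >= 2
    y1, y2, y3, y4 >= 0

Solving the primal: x* = (9.75, 6).
  primal value c^T x* = 21.75.
Solving the dual: y* = (0, 1, 0, 0.25).
  dual value b^T y* = 21.75.
Strong duality: c^T x* = b^T y*. Confirmed.

21.75


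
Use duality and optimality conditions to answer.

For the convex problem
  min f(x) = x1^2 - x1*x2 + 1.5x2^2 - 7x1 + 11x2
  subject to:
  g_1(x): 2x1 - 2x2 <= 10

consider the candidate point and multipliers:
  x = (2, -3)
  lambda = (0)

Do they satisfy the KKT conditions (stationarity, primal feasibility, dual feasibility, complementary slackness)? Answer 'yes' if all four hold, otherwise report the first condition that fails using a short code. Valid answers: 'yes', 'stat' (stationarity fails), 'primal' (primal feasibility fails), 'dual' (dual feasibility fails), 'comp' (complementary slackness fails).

Gradient of f: grad f(x) = Q x + c = (0, 0)
Constraint values g_i(x) = a_i^T x - b_i:
  g_1((2, -3)) = 0
Stationarity residual: grad f(x) + sum_i lambda_i a_i = (0, 0)
  -> stationarity OK
Primal feasibility (all g_i <= 0): OK
Dual feasibility (all lambda_i >= 0): OK
Complementary slackness (lambda_i * g_i(x) = 0 for all i): OK

Verdict: yes, KKT holds.

yes


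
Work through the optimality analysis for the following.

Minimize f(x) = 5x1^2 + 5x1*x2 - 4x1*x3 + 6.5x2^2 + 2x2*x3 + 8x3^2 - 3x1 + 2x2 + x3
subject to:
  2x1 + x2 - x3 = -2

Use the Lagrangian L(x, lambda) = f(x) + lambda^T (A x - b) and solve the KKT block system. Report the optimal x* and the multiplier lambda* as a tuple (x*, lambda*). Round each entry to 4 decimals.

Form the Lagrangian:
  L(x, lambda) = (1/2) x^T Q x + c^T x + lambda^T (A x - b)
Stationarity (grad_x L = 0): Q x + c + A^T lambda = 0.
Primal feasibility: A x = b.

This gives the KKT block system:
  [ Q   A^T ] [ x     ]   [-c ]
  [ A    0  ] [ lambda ] = [ b ]

Solving the linear system:
  x*      = (-0.6826, -0.4165, 0.2183)
  lambda* = (6.3908)
  f(x*)   = 7.1073

x* = (-0.6826, -0.4165, 0.2183), lambda* = (6.3908)


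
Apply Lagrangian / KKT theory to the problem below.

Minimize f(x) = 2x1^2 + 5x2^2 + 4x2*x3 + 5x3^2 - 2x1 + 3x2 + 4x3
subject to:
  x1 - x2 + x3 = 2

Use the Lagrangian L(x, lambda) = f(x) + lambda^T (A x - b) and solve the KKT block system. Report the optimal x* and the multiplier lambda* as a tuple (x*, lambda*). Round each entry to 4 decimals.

Form the Lagrangian:
  L(x, lambda) = (1/2) x^T Q x + c^T x + lambda^T (A x - b)
Stationarity (grad_x L = 0): Q x + c + A^T lambda = 0.
Primal feasibility: A x = b.

This gives the KKT block system:
  [ Q   A^T ] [ x     ]   [-c ]
  [ A    0  ] [ lambda ] = [ b ]

Solving the linear system:
  x*      = (1.2143, -0.6429, 0.1429)
  lambda* = (-2.8571)
  f(x*)   = 0.9643

x* = (1.2143, -0.6429, 0.1429), lambda* = (-2.8571)


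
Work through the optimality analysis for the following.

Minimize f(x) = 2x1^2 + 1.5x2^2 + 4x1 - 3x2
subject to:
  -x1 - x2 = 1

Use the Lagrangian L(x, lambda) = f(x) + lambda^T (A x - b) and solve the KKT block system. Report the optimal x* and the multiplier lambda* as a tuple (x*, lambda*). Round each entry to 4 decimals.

Form the Lagrangian:
  L(x, lambda) = (1/2) x^T Q x + c^T x + lambda^T (A x - b)
Stationarity (grad_x L = 0): Q x + c + A^T lambda = 0.
Primal feasibility: A x = b.

This gives the KKT block system:
  [ Q   A^T ] [ x     ]   [-c ]
  [ A    0  ] [ lambda ] = [ b ]

Solving the linear system:
  x*      = (-1.4286, 0.4286)
  lambda* = (-1.7143)
  f(x*)   = -2.6429

x* = (-1.4286, 0.4286), lambda* = (-1.7143)


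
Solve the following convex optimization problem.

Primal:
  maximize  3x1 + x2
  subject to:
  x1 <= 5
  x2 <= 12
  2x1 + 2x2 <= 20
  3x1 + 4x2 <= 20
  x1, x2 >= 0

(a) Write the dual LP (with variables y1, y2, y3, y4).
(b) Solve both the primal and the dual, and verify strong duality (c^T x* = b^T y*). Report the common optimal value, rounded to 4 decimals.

The standard primal-dual pair for 'max c^T x s.t. A x <= b, x >= 0' is:
  Dual:  min b^T y  s.t.  A^T y >= c,  y >= 0.

So the dual LP is:
  minimize  5y1 + 12y2 + 20y3 + 20y4
  subject to:
    y1 + 2y3 + 3y4 >= 3
    y2 + 2y3 + 4y4 >= 1
    y1, y2, y3, y4 >= 0

Solving the primal: x* = (5, 1.25).
  primal value c^T x* = 16.25.
Solving the dual: y* = (2.25, 0, 0, 0.25).
  dual value b^T y* = 16.25.
Strong duality: c^T x* = b^T y*. Confirmed.

16.25


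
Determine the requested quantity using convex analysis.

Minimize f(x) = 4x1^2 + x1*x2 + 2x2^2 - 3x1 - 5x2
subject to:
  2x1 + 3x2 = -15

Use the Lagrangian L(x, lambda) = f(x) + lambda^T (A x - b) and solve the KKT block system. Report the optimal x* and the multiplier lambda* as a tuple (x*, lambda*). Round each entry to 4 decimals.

Form the Lagrangian:
  L(x, lambda) = (1/2) x^T Q x + c^T x + lambda^T (A x - b)
Stationarity (grad_x L = 0): Q x + c + A^T lambda = 0.
Primal feasibility: A x = b.

This gives the KKT block system:
  [ Q   A^T ] [ x     ]   [-c ]
  [ A    0  ] [ lambda ] = [ b ]

Solving the linear system:
  x*      = (-1.0263, -4.3158)
  lambda* = (7.7632)
  f(x*)   = 70.5526

x* = (-1.0263, -4.3158), lambda* = (7.7632)


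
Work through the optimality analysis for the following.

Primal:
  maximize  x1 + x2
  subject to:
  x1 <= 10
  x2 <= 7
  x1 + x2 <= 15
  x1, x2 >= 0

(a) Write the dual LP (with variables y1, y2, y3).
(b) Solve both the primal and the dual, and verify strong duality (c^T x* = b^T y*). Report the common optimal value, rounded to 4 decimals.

The standard primal-dual pair for 'max c^T x s.t. A x <= b, x >= 0' is:
  Dual:  min b^T y  s.t.  A^T y >= c,  y >= 0.

So the dual LP is:
  minimize  10y1 + 7y2 + 15y3
  subject to:
    y1 + y3 >= 1
    y2 + y3 >= 1
    y1, y2, y3 >= 0

Solving the primal: x* = (8, 7).
  primal value c^T x* = 15.
Solving the dual: y* = (0, 0, 1).
  dual value b^T y* = 15.
Strong duality: c^T x* = b^T y*. Confirmed.

15


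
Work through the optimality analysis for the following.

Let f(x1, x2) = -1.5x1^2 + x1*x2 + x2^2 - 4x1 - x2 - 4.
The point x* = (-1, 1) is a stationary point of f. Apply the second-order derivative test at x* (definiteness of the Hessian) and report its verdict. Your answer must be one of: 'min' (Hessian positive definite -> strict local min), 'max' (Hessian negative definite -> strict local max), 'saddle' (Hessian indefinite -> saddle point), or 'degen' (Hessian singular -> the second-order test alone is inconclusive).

Compute the Hessian H = grad^2 f:
  H = [[-3, 1], [1, 2]]
Verify stationarity: grad f(x*) = H x* + g = (0, 0).
Eigenvalues of H: -3.1926, 2.1926.
Eigenvalues have mixed signs, so H is indefinite -> x* is a saddle point.

saddle


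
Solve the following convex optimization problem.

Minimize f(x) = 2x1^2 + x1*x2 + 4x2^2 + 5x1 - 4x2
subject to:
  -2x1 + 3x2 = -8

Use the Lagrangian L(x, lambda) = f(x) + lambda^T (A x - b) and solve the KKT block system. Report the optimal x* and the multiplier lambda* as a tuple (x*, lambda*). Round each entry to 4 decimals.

Form the Lagrangian:
  L(x, lambda) = (1/2) x^T Q x + c^T x + lambda^T (A x - b)
Stationarity (grad_x L = 0): Q x + c + A^T lambda = 0.
Primal feasibility: A x = b.

This gives the KKT block system:
  [ Q   A^T ] [ x     ]   [-c ]
  [ A    0  ] [ lambda ] = [ b ]

Solving the linear system:
  x*      = (1.6375, -1.575)
  lambda* = (4.9875)
  f(x*)   = 27.1938

x* = (1.6375, -1.575), lambda* = (4.9875)


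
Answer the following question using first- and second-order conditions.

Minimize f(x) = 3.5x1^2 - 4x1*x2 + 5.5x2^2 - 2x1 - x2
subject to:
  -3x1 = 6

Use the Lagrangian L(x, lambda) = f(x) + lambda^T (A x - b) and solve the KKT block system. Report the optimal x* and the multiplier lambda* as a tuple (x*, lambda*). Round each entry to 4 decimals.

Form the Lagrangian:
  L(x, lambda) = (1/2) x^T Q x + c^T x + lambda^T (A x - b)
Stationarity (grad_x L = 0): Q x + c + A^T lambda = 0.
Primal feasibility: A x = b.

This gives the KKT block system:
  [ Q   A^T ] [ x     ]   [-c ]
  [ A    0  ] [ lambda ] = [ b ]

Solving the linear system:
  x*      = (-2, -0.6364)
  lambda* = (-4.4848)
  f(x*)   = 15.7727

x* = (-2, -0.6364), lambda* = (-4.4848)


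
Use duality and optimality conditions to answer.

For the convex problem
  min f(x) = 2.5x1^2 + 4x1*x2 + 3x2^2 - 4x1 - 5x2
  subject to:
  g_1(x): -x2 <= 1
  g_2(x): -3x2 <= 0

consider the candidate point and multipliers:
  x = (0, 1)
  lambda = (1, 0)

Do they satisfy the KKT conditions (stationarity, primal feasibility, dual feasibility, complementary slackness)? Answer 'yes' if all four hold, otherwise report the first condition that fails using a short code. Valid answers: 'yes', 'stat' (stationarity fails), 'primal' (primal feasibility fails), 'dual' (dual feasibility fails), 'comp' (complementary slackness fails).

Gradient of f: grad f(x) = Q x + c = (0, 1)
Constraint values g_i(x) = a_i^T x - b_i:
  g_1((0, 1)) = -2
  g_2((0, 1)) = -3
Stationarity residual: grad f(x) + sum_i lambda_i a_i = (0, 0)
  -> stationarity OK
Primal feasibility (all g_i <= 0): OK
Dual feasibility (all lambda_i >= 0): OK
Complementary slackness (lambda_i * g_i(x) = 0 for all i): FAILS

Verdict: the first failing condition is complementary_slackness -> comp.

comp


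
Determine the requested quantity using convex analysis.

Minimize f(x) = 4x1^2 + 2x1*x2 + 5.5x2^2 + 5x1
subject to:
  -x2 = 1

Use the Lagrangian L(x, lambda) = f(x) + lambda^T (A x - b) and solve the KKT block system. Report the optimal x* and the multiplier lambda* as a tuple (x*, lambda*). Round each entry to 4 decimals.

Form the Lagrangian:
  L(x, lambda) = (1/2) x^T Q x + c^T x + lambda^T (A x - b)
Stationarity (grad_x L = 0): Q x + c + A^T lambda = 0.
Primal feasibility: A x = b.

This gives the KKT block system:
  [ Q   A^T ] [ x     ]   [-c ]
  [ A    0  ] [ lambda ] = [ b ]

Solving the linear system:
  x*      = (-0.375, -1)
  lambda* = (-11.75)
  f(x*)   = 4.9375

x* = (-0.375, -1), lambda* = (-11.75)


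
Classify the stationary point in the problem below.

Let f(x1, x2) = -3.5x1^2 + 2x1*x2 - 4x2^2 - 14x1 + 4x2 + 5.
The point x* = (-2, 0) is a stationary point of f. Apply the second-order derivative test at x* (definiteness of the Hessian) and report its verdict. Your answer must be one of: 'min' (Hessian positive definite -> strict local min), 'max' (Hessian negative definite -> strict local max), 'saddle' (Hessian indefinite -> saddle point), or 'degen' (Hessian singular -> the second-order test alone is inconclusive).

Compute the Hessian H = grad^2 f:
  H = [[-7, 2], [2, -8]]
Verify stationarity: grad f(x*) = H x* + g = (0, 0).
Eigenvalues of H: -9.5616, -5.4384.
Both eigenvalues < 0, so H is negative definite -> x* is a strict local max.

max


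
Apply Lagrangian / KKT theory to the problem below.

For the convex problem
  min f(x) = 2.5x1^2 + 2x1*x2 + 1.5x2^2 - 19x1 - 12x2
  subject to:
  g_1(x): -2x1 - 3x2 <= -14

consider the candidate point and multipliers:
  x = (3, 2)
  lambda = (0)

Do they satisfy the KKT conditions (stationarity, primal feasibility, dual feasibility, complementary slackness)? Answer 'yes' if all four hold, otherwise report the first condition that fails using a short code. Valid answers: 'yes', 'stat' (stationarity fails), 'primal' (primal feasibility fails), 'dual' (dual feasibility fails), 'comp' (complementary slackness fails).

Gradient of f: grad f(x) = Q x + c = (0, 0)
Constraint values g_i(x) = a_i^T x - b_i:
  g_1((3, 2)) = 2
Stationarity residual: grad f(x) + sum_i lambda_i a_i = (0, 0)
  -> stationarity OK
Primal feasibility (all g_i <= 0): FAILS
Dual feasibility (all lambda_i >= 0): OK
Complementary slackness (lambda_i * g_i(x) = 0 for all i): OK

Verdict: the first failing condition is primal_feasibility -> primal.

primal


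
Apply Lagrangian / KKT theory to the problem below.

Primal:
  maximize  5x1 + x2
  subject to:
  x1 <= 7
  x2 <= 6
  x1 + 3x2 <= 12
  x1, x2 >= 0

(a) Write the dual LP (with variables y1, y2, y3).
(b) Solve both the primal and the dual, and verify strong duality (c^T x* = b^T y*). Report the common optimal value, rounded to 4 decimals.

The standard primal-dual pair for 'max c^T x s.t. A x <= b, x >= 0' is:
  Dual:  min b^T y  s.t.  A^T y >= c,  y >= 0.

So the dual LP is:
  minimize  7y1 + 6y2 + 12y3
  subject to:
    y1 + y3 >= 5
    y2 + 3y3 >= 1
    y1, y2, y3 >= 0

Solving the primal: x* = (7, 1.6667).
  primal value c^T x* = 36.6667.
Solving the dual: y* = (4.6667, 0, 0.3333).
  dual value b^T y* = 36.6667.
Strong duality: c^T x* = b^T y*. Confirmed.

36.6667


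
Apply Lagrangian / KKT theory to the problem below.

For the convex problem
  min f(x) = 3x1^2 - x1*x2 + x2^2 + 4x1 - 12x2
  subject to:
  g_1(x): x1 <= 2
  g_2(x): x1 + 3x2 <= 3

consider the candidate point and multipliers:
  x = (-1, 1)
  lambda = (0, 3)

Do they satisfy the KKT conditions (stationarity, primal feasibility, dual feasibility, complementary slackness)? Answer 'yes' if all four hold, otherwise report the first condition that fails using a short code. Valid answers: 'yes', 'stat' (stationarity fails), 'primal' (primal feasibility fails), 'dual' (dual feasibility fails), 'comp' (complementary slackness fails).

Gradient of f: grad f(x) = Q x + c = (-3, -9)
Constraint values g_i(x) = a_i^T x - b_i:
  g_1((-1, 1)) = -3
  g_2((-1, 1)) = -1
Stationarity residual: grad f(x) + sum_i lambda_i a_i = (0, 0)
  -> stationarity OK
Primal feasibility (all g_i <= 0): OK
Dual feasibility (all lambda_i >= 0): OK
Complementary slackness (lambda_i * g_i(x) = 0 for all i): FAILS

Verdict: the first failing condition is complementary_slackness -> comp.

comp


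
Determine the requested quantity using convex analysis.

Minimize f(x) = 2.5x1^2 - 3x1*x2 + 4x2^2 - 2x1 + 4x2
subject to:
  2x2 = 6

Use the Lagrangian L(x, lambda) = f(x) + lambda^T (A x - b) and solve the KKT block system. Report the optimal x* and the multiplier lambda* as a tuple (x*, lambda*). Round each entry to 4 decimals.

Form the Lagrangian:
  L(x, lambda) = (1/2) x^T Q x + c^T x + lambda^T (A x - b)
Stationarity (grad_x L = 0): Q x + c + A^T lambda = 0.
Primal feasibility: A x = b.

This gives the KKT block system:
  [ Q   A^T ] [ x     ]   [-c ]
  [ A    0  ] [ lambda ] = [ b ]

Solving the linear system:
  x*      = (2.2, 3)
  lambda* = (-10.7)
  f(x*)   = 35.9

x* = (2.2, 3), lambda* = (-10.7)


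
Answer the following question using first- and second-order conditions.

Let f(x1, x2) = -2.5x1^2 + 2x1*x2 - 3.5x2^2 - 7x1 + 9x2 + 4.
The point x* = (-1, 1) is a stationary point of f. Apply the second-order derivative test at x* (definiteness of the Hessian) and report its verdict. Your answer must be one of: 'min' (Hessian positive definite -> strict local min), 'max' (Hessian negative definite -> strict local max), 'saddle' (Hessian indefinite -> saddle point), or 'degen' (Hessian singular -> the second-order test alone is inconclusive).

Compute the Hessian H = grad^2 f:
  H = [[-5, 2], [2, -7]]
Verify stationarity: grad f(x*) = H x* + g = (0, 0).
Eigenvalues of H: -8.2361, -3.7639.
Both eigenvalues < 0, so H is negative definite -> x* is a strict local max.

max


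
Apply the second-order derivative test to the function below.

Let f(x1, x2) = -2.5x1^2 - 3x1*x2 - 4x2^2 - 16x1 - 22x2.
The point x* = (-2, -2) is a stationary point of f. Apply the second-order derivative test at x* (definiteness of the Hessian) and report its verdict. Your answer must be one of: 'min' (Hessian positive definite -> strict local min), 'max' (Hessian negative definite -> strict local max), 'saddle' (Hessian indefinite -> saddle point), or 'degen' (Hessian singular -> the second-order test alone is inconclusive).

Compute the Hessian H = grad^2 f:
  H = [[-5, -3], [-3, -8]]
Verify stationarity: grad f(x*) = H x* + g = (0, 0).
Eigenvalues of H: -9.8541, -3.1459.
Both eigenvalues < 0, so H is negative definite -> x* is a strict local max.

max
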